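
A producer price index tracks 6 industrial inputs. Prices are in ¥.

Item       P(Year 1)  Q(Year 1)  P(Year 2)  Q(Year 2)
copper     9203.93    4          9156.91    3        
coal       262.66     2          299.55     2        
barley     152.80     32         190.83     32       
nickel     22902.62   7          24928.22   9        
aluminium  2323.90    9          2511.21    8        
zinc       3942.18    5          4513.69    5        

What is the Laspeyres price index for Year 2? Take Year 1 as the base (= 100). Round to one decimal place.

108.2

Laspeyres price index uses base-period quantities as weights.
ΣP(Year 2)·Q(Year 1) = 9156.91×4 + 299.55×2 + 190.83×32 + 24928.22×7 + 2511.21×9 + 4513.69×5 = 36627.64 + 599.1 + 6106.56 + 174497.54 + 22600.89 + 22568.45 = 263000.18
ΣP(Year 1)·Q(Year 1) = 9203.93×4 + 262.66×2 + 152.80×32 + 22902.62×7 + 2323.90×9 + 3942.18×5 = 36815.72 + 525.32 + 4889.6 + 160318.34 + 20915.1 + 19710.9 = 243174.98
Index = 263000.18 / 243174.98 × 100 = 108.1526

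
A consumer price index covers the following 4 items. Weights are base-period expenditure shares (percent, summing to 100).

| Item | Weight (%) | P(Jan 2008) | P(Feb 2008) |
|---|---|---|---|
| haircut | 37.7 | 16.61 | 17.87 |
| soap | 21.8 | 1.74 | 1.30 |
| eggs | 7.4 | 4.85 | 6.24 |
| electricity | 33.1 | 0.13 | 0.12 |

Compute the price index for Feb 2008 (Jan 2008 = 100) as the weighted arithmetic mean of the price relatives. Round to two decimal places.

haircut: 37.7 × (17.87/16.61) = 37.7 × 1.075858 = 40.5598
soap: 21.8 × (1.30/1.74) = 21.8 × 0.747126 = 16.2874
eggs: 7.4 × (6.24/4.85) = 7.4 × 1.286598 = 9.5208
electricity: 33.1 × (0.12/0.13) = 33.1 × 0.923077 = 30.5538
Index = Σ wᵢ·(p₁ᵢ/p₀ᵢ) = 40.5598 + 16.2874 + 9.5208 + 30.5538 = 96.9219

96.92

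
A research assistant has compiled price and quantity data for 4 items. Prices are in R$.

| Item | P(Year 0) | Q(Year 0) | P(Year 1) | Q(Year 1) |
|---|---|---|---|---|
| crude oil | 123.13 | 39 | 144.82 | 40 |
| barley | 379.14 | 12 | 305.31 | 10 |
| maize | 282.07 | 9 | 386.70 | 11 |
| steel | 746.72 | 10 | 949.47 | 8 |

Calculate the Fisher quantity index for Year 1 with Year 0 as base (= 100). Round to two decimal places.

Laspeyres component (base-period weights):
ΣP(Year 0)Q(Year 1) = 123.13×40 + 379.14×10 + 282.07×11 + 746.72×8 = 4925.2 + 3791.4 + 3102.77 + 5973.76 = 17793.13
ΣP(Year 0)Q(Year 0) = 123.13×39 + 379.14×12 + 282.07×9 + 746.72×10 = 4802.07 + 4549.68 + 2538.63 + 7467.2 = 19357.58
L = 17793.13 / 19357.58 × 100 = 91.9182
Paasche component (current-period weights):
ΣP(Year 1)Q(Year 1) = 144.82×40 + 305.31×10 + 386.70×11 + 949.47×8 = 5792.8 + 3053.1 + 4253.7 + 7595.76 = 20695.36
ΣP(Year 1)Q(Year 0) = 144.82×39 + 305.31×12 + 386.70×9 + 949.47×10 = 5647.98 + 3663.72 + 3480.3 + 9494.7 = 22286.7
P = 20695.36 / 22286.7 × 100 = 92.8597
Fisher = √(L × P) = √(91.9182 × 92.8597) = 92.3877

92.39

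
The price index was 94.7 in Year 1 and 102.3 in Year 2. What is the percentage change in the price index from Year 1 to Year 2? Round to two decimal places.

Change = (102.3 − 94.7) / 94.7 × 100
       = 7.6 / 94.7 × 100 = 8.0253%

8.03%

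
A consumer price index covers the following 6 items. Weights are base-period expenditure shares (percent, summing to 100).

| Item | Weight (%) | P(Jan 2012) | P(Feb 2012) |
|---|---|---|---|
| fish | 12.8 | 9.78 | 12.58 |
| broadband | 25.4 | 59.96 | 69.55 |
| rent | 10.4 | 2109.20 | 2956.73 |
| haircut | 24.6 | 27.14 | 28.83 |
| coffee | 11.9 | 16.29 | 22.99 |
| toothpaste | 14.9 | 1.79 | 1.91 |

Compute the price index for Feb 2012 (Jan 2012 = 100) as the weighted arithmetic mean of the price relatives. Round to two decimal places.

119.33

fish: 12.8 × (12.58/9.78) = 12.8 × 1.286299 = 16.4646
broadband: 25.4 × (69.55/59.96) = 25.4 × 1.159940 = 29.4625
rent: 10.4 × (2956.73/2109.20) = 10.4 × 1.401825 = 14.5790
haircut: 24.6 × (28.83/27.14) = 24.6 × 1.062270 = 26.1318
coffee: 11.9 × (22.99/16.29) = 11.9 × 1.411295 = 16.7944
toothpaste: 14.9 × (1.91/1.79) = 14.9 × 1.067039 = 15.8989
Index = Σ wᵢ·(p₁ᵢ/p₀ᵢ) = 16.4646 + 29.4625 + 14.5790 + 26.1318 + 16.7944 + 15.8989 = 119.3312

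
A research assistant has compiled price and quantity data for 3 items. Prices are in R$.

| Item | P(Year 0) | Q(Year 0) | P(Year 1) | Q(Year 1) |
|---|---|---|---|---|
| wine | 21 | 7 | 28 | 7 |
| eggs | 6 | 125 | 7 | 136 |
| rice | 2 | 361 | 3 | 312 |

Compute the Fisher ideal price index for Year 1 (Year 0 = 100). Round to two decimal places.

Laspeyres component (base-period weights):
ΣP(Year 1)Q(Year 0) = 28×7 + 7×125 + 3×361 = 196 + 875 + 1083 = 2154
ΣP(Year 0)Q(Year 0) = 21×7 + 6×125 + 2×361 = 147 + 750 + 722 = 1619
L = 2154 / 1619 × 100 = 133.0451
Paasche component (current-period weights):
ΣP(Year 1)Q(Year 1) = 28×7 + 7×136 + 3×312 = 196 + 952 + 936 = 2084
ΣP(Year 0)Q(Year 1) = 21×7 + 6×136 + 2×312 = 147 + 816 + 624 = 1587
P = 2084 / 1587 × 100 = 131.3170
Fisher = √(L × P) = √(133.0451 × 131.3170) = 132.1782

132.18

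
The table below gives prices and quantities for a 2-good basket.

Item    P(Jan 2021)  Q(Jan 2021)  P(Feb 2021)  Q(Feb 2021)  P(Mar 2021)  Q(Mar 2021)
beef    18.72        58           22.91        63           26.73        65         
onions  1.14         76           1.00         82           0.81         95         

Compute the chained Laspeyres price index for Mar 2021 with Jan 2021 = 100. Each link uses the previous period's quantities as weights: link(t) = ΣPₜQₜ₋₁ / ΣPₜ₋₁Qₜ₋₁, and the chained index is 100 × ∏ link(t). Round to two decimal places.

Link Jan 2021→Feb 2021:
ΣP(Feb 2021)Q(Jan 2021) = 22.91×58 + 1.00×76 = 1328.78 + 76 = 1404.78
ΣP(Jan 2021)Q(Jan 2021) = 18.72×58 + 1.14×76 = 1085.76 + 86.64 = 1172.4
link = 1404.78/1172.4 = 1.198209
Link Feb 2021→Mar 2021:
ΣP(Mar 2021)Q(Feb 2021) = 26.73×63 + 0.81×82 = 1683.99 + 66.42 = 1750.41
ΣP(Feb 2021)Q(Feb 2021) = 22.91×63 + 1.00×82 = 1443.33 + 82 = 1525.33
link = 1750.41/1525.33 = 1.147562
Chained index = 100 × 1.198209 × 1.147562 = 137.5018

137.50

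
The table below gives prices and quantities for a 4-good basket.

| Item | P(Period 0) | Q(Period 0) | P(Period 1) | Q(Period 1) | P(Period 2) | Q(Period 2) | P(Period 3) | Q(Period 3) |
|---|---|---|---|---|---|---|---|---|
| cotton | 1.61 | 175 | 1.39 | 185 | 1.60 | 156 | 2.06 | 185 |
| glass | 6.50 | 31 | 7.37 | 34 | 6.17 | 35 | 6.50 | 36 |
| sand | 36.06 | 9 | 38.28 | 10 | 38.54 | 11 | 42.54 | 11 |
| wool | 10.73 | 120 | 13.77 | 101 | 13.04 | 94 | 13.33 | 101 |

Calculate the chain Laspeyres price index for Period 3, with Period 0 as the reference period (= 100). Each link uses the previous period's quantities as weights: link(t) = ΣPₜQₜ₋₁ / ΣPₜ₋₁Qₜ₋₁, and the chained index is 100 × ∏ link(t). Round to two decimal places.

122.37

Link Period 0→Period 1:
ΣP(Period 1)Q(Period 0) = 1.39×175 + 7.37×31 + 38.28×9 + 13.77×120 = 243.25 + 228.47 + 344.52 + 1652.4 = 2468.64
ΣP(Period 0)Q(Period 0) = 1.61×175 + 6.50×31 + 36.06×9 + 10.73×120 = 281.75 + 201.5 + 324.54 + 1287.6 = 2095.39
link = 2468.64/2095.39 = 1.178129
Link Period 1→Period 2:
ΣP(Period 2)Q(Period 1) = 1.60×185 + 6.17×34 + 38.54×10 + 13.04×101 = 296 + 209.78 + 385.4 + 1317.04 = 2208.22
ΣP(Period 1)Q(Period 1) = 1.39×185 + 7.37×34 + 38.28×10 + 13.77×101 = 257.15 + 250.58 + 382.8 + 1390.77 = 2281.3
link = 2208.22/2281.3 = 0.967966
Link Period 2→Period 3:
ΣP(Period 3)Q(Period 2) = 2.06×156 + 6.50×35 + 42.54×11 + 13.33×94 = 321.36 + 227.5 + 467.94 + 1253.02 = 2269.82
ΣP(Period 2)Q(Period 2) = 1.60×156 + 6.17×35 + 38.54×11 + 13.04×94 = 249.6 + 215.95 + 423.94 + 1225.76 = 2115.25
link = 2269.82/2115.25 = 1.073074
Chained index = 100 × 1.178129 × 0.967966 × 1.073074 = 122.3721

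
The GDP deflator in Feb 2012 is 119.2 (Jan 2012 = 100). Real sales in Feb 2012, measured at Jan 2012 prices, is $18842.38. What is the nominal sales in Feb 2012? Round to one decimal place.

22460.1

Nominal = Real × (Index/100) = 18842.38 × (119.2/100)
        = 18842.38 × 1.192 = 22460.1170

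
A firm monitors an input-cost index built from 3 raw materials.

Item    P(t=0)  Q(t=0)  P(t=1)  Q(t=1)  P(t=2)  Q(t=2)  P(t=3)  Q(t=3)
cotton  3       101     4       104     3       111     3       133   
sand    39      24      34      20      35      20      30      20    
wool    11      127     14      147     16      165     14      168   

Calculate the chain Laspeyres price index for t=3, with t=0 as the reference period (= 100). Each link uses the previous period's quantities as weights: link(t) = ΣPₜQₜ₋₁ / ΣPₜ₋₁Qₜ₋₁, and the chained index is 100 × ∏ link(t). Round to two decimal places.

Link t=0→t=1:
ΣP(t=1)Q(t=0) = 4×101 + 34×24 + 14×127 = 404 + 816 + 1778 = 2998
ΣP(t=0)Q(t=0) = 3×101 + 39×24 + 11×127 = 303 + 936 + 1397 = 2636
link = 2998/2636 = 1.137329
Link t=1→t=2:
ΣP(t=2)Q(t=1) = 3×104 + 35×20 + 16×147 = 312 + 700 + 2352 = 3364
ΣP(t=1)Q(t=1) = 4×104 + 34×20 + 14×147 = 416 + 680 + 2058 = 3154
link = 3364/3154 = 1.066582
Link t=2→t=3:
ΣP(t=3)Q(t=2) = 3×111 + 30×20 + 14×165 = 333 + 600 + 2310 = 3243
ΣP(t=2)Q(t=2) = 3×111 + 35×20 + 16×165 = 333 + 700 + 2640 = 3673
link = 3243/3673 = 0.882929
Chained index = 100 × 1.137329 × 1.066582 × 0.882929 = 107.1042

107.10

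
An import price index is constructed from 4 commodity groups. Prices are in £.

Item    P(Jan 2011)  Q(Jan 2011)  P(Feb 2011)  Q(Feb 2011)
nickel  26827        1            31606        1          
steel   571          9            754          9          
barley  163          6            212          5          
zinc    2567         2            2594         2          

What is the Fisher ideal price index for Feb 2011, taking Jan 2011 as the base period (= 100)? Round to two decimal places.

Laspeyres component (base-period weights):
ΣP(Feb 2011)Q(Jan 2011) = 31606×1 + 754×9 + 212×6 + 2594×2 = 31606 + 6786 + 1272 + 5188 = 44852
ΣP(Jan 2011)Q(Jan 2011) = 26827×1 + 571×9 + 163×6 + 2567×2 = 26827 + 5139 + 978 + 5134 = 38078
L = 44852 / 38078 × 100 = 117.7898
Paasche component (current-period weights):
ΣP(Feb 2011)Q(Feb 2011) = 31606×1 + 754×9 + 212×5 + 2594×2 = 31606 + 6786 + 1060 + 5188 = 44640
ΣP(Jan 2011)Q(Feb 2011) = 26827×1 + 571×9 + 163×5 + 2567×2 = 26827 + 5139 + 815 + 5134 = 37915
P = 44640 / 37915 × 100 = 117.7370
Fisher = √(L × P) = √(117.7898 × 117.7370) = 117.7634

117.76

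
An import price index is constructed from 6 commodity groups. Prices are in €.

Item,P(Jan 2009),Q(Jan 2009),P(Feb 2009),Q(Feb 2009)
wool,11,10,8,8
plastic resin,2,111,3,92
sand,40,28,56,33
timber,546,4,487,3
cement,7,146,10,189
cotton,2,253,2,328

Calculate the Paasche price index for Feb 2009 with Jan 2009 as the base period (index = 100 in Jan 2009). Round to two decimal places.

118.93

Paasche price index uses current-period quantities as weights.
ΣP(Feb 2009)·Q(Feb 2009) = 8×8 + 3×92 + 56×33 + 487×3 + 10×189 + 2×328 = 64 + 276 + 1848 + 1461 + 1890 + 656 = 6195
ΣP(Jan 2009)·Q(Feb 2009) = 11×8 + 2×92 + 40×33 + 546×3 + 7×189 + 2×328 = 88 + 184 + 1320 + 1638 + 1323 + 656 = 5209
Index = 6195 / 5209 × 100 = 118.9288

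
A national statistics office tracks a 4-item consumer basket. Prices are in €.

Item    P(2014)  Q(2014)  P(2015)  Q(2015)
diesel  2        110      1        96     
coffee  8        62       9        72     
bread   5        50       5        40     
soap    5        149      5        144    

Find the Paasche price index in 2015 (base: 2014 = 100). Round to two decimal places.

98.58

Paasche price index uses current-period quantities as weights.
ΣP(2015)·Q(2015) = 1×96 + 9×72 + 5×40 + 5×144 = 96 + 648 + 200 + 720 = 1664
ΣP(2014)·Q(2015) = 2×96 + 8×72 + 5×40 + 5×144 = 192 + 576 + 200 + 720 = 1688
Index = 1664 / 1688 × 100 = 98.5782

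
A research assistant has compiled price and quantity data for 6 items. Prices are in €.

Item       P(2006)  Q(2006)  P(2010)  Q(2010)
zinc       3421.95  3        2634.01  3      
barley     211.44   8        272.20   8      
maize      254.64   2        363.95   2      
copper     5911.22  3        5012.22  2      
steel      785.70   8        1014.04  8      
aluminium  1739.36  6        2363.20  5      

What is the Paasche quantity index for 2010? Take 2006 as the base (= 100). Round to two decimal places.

Paasche quantity index uses current-period prices as weights.
ΣP(2010)·Q(2010) = 2634.01×3 + 272.20×8 + 363.95×2 + 5012.22×2 + 1014.04×8 + 2363.20×5 = 7902.03 + 2177.6 + 727.9 + 10024.44 + 8112.32 + 11816 = 40760.29
ΣP(2010)·Q(2006) = 2634.01×3 + 272.20×8 + 363.95×2 + 5012.22×3 + 1014.04×8 + 2363.20×6 = 7902.03 + 2177.6 + 727.9 + 15036.66 + 8112.32 + 14179.2 = 48135.71
Index = 40760.29 / 48135.71 × 100 = 84.6779

84.68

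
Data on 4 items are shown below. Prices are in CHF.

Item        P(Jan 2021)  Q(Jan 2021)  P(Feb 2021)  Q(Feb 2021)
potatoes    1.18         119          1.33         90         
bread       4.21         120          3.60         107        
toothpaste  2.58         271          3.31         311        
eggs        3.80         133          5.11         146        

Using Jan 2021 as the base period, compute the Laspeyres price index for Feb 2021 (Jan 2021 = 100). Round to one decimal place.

Laspeyres price index uses base-period quantities as weights.
ΣP(Feb 2021)·Q(Jan 2021) = 1.33×119 + 3.60×120 + 3.31×271 + 5.11×133 = 158.27 + 432 + 897.01 + 679.63 = 2166.91
ΣP(Jan 2021)·Q(Jan 2021) = 1.18×119 + 4.21×120 + 2.58×271 + 3.80×133 = 140.42 + 505.2 + 699.18 + 505.4 = 1850.2
Index = 2166.91 / 1850.2 × 100 = 117.1176

117.1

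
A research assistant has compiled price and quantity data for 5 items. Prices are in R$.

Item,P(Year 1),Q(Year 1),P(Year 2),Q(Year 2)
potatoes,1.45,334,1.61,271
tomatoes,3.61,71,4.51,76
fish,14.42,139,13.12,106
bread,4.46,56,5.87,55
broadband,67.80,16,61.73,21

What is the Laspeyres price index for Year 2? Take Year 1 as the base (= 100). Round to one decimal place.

Laspeyres price index uses base-period quantities as weights.
ΣP(Year 2)·Q(Year 1) = 1.61×334 + 4.51×71 + 13.12×139 + 5.87×56 + 61.73×16 = 537.74 + 320.21 + 1823.68 + 328.72 + 987.68 = 3998.03
ΣP(Year 1)·Q(Year 1) = 1.45×334 + 3.61×71 + 14.42×139 + 4.46×56 + 67.80×16 = 484.3 + 256.31 + 2004.38 + 249.76 + 1084.8 = 4079.55
Index = 3998.03 / 4079.55 × 100 = 98.0017

98.0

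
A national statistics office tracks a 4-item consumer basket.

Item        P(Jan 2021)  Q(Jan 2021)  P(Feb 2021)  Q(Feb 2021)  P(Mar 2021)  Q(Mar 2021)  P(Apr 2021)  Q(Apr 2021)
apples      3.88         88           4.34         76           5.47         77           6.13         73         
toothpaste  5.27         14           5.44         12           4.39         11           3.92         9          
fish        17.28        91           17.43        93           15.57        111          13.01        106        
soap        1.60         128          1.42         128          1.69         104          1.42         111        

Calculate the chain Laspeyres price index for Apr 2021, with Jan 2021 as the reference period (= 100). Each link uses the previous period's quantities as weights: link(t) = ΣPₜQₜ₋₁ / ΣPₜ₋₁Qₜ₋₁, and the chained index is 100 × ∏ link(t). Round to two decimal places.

87.45

Link Jan 2021→Feb 2021:
ΣP(Feb 2021)Q(Jan 2021) = 4.34×88 + 5.44×14 + 17.43×91 + 1.42×128 = 381.92 + 76.16 + 1586.13 + 181.76 = 2225.97
ΣP(Jan 2021)Q(Jan 2021) = 3.88×88 + 5.27×14 + 17.28×91 + 1.60×128 = 341.44 + 73.78 + 1572.48 + 204.8 = 2192.5
link = 2225.97/2192.5 = 1.015266
Link Feb 2021→Mar 2021:
ΣP(Mar 2021)Q(Feb 2021) = 5.47×76 + 4.39×12 + 15.57×93 + 1.69×128 = 415.72 + 52.68 + 1448.01 + 216.32 = 2132.73
ΣP(Feb 2021)Q(Feb 2021) = 4.34×76 + 5.44×12 + 17.43×93 + 1.42×128 = 329.84 + 65.28 + 1620.99 + 181.76 = 2197.87
link = 2132.73/2197.87 = 0.970362
Link Mar 2021→Apr 2021:
ΣP(Apr 2021)Q(Mar 2021) = 6.13×77 + 3.92×11 + 13.01×111 + 1.42×104 = 472.01 + 43.12 + 1444.11 + 147.68 = 2106.92
ΣP(Mar 2021)Q(Mar 2021) = 5.47×77 + 4.39×11 + 15.57×111 + 1.69×104 = 421.19 + 48.29 + 1728.27 + 175.76 = 2373.51
link = 2106.92/2373.51 = 0.887681
Chained index = 100 × 1.015266 × 0.970362 × 0.887681 = 87.4522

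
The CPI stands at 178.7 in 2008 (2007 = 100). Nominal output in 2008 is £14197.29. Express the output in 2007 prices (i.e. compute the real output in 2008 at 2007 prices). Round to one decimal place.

Real = Nominal ÷ (Index/100) = 14197.29 ÷ (178.7/100)
     = 14197.29 ÷ 1.787 = 7944.7622

7944.8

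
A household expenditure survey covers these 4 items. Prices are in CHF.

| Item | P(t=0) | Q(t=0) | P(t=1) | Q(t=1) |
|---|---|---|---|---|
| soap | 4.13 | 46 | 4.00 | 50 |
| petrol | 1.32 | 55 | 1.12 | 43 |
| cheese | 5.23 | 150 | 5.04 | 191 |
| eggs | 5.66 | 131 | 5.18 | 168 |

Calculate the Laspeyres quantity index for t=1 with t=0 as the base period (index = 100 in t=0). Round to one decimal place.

123.7

Laspeyres quantity index uses base-period prices as weights.
ΣP(t=0)·Q(t=1) = 4.13×50 + 1.32×43 + 5.23×191 + 5.66×168 = 206.5 + 56.76 + 998.93 + 950.88 = 2213.07
ΣP(t=0)·Q(t=0) = 4.13×46 + 1.32×55 + 5.23×150 + 5.66×131 = 189.98 + 72.6 + 784.5 + 741.46 = 1788.54
Index = 2213.07 / 1788.54 × 100 = 123.7361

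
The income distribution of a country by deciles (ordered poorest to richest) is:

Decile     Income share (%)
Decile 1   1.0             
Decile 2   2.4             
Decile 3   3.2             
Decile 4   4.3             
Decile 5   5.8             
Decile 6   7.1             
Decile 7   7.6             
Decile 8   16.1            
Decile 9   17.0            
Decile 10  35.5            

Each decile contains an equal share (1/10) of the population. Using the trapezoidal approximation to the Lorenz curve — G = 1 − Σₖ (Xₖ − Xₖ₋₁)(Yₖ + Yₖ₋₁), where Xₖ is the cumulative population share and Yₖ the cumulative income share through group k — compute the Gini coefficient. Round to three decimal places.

Cumulative income shares Yₖ: 0.0100, 0.0340, 0.0660, 0.1090, 0.1670, 0.2380, 0.3140, 0.4750, 0.6450, 1.0000
Σ (Xₖ−Xₖ₋₁)(Yₖ+Yₖ₋₁) = (1/10)(0.0100+0.0000) + (1/10)(0.0340+0.0100) + (1/10)(0.0660+0.0340) + (1/10)(0.1090+0.0660) + (1/10)(0.1670+0.1090) + (1/10)(0.2380+0.1670) + (1/10)(0.3140+0.2380) + (1/10)(0.4750+0.3140) + (1/10)(0.6450+0.4750) + (1/10)(1.0000+0.6450)
  = 0.0010 + 0.0044 + 0.0100 + 0.0175 + 0.0276 + 0.0405 + 0.0552 + 0.0789 + 0.1120 + 0.1645 = 0.5116
G = 1 − 0.5116 = 0.4884

0.488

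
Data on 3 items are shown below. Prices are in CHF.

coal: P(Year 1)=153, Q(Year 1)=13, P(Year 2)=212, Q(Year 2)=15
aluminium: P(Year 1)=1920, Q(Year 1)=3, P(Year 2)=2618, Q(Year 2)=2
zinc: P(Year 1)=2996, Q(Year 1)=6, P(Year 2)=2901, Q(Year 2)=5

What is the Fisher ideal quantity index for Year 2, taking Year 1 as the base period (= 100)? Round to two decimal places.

81.95

Laspeyres component (base-period weights):
ΣP(Year 1)Q(Year 2) = 153×15 + 1920×2 + 2996×5 = 2295 + 3840 + 14980 = 21115
ΣP(Year 1)Q(Year 1) = 153×13 + 1920×3 + 2996×6 = 1989 + 5760 + 17976 = 25725
L = 21115 / 25725 × 100 = 82.0797
Paasche component (current-period weights):
ΣP(Year 2)Q(Year 2) = 212×15 + 2618×2 + 2901×5 = 3180 + 5236 + 14505 = 22921
ΣP(Year 2)Q(Year 1) = 212×13 + 2618×3 + 2901×6 = 2756 + 7854 + 17406 = 28016
P = 22921 / 28016 × 100 = 81.8140
Fisher = √(L × P) = √(82.0797 × 81.8140) = 81.9467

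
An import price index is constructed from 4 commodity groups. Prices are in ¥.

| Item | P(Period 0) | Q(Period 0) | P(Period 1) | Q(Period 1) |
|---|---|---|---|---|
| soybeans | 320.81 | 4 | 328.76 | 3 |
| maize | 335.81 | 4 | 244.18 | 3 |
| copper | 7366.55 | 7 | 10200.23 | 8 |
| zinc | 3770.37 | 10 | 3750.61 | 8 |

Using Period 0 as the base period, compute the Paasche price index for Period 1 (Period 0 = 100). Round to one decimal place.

124.4

Paasche price index uses current-period quantities as weights.
ΣP(Period 1)·Q(Period 1) = 328.76×3 + 244.18×3 + 10200.23×8 + 3750.61×8 = 986.28 + 732.54 + 81601.84 + 30004.88 = 113325.54
ΣP(Period 0)·Q(Period 1) = 320.81×3 + 335.81×3 + 7366.55×8 + 3770.37×8 = 962.43 + 1007.43 + 58932.4 + 30162.96 = 91065.22
Index = 113325.54 / 91065.22 × 100 = 124.4444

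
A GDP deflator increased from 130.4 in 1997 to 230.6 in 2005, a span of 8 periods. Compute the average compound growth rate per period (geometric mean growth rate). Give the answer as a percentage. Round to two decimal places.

Growth factor = (230.6/130.4)^(1/8) = (1.768405)^(1/8) = 1.073860
Growth rate = 1.073860 − 1 = 0.073860 = 7.3860%

7.39%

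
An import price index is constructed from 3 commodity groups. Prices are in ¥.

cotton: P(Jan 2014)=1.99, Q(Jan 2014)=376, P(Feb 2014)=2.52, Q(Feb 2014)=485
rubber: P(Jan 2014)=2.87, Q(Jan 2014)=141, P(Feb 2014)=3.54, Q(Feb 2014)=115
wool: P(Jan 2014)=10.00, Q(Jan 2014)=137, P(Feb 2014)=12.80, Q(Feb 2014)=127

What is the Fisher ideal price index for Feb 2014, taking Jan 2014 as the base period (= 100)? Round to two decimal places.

Laspeyres component (base-period weights):
ΣP(Feb 2014)Q(Jan 2014) = 2.52×376 + 3.54×141 + 12.80×137 = 947.52 + 499.14 + 1753.6 = 3200.26
ΣP(Jan 2014)Q(Jan 2014) = 1.99×376 + 2.87×141 + 10.00×137 = 748.24 + 404.67 + 1370 = 2522.91
L = 3200.26 / 2522.91 × 100 = 126.8480
Paasche component (current-period weights):
ΣP(Feb 2014)Q(Feb 2014) = 2.52×485 + 3.54×115 + 12.80×127 = 1222.2 + 407.1 + 1625.6 = 3254.9
ΣP(Jan 2014)Q(Feb 2014) = 1.99×485 + 2.87×115 + 10.00×127 = 965.15 + 330.05 + 1270 = 2565.2
P = 3254.9 / 2565.2 × 100 = 126.8868
Fisher = √(L × P) = √(126.8480 × 126.8868) = 126.8674

126.87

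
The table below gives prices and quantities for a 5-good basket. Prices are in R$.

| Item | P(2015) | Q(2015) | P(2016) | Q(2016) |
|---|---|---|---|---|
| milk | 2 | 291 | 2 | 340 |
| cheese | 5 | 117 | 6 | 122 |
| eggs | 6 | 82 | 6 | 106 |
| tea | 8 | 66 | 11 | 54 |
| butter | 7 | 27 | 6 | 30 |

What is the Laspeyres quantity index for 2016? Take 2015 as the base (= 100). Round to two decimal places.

Laspeyres quantity index uses base-period prices as weights.
ΣP(2015)·Q(2016) = 2×340 + 5×122 + 6×106 + 8×54 + 7×30 = 680 + 610 + 636 + 432 + 210 = 2568
ΣP(2015)·Q(2015) = 2×291 + 5×117 + 6×82 + 8×66 + 7×27 = 582 + 585 + 492 + 528 + 189 = 2376
Index = 2568 / 2376 × 100 = 108.0808

108.08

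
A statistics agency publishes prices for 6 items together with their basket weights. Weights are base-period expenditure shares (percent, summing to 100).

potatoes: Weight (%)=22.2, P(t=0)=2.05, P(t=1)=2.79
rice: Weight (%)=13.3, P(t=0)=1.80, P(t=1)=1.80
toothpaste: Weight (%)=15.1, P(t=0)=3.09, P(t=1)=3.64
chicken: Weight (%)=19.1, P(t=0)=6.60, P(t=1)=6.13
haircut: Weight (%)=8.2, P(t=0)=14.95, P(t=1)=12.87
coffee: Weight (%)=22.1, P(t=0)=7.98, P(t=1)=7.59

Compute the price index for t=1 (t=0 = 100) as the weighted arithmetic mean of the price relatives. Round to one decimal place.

107.1

potatoes: 22.2 × (2.79/2.05) = 22.2 × 1.360976 = 30.2137
rice: 13.3 × (1.80/1.80) = 13.3 × 1.000000 = 13.3000
toothpaste: 15.1 × (3.64/3.09) = 15.1 × 1.177994 = 17.7877
chicken: 19.1 × (6.13/6.60) = 19.1 × 0.928788 = 17.7398
haircut: 8.2 × (12.87/14.95) = 8.2 × 0.860870 = 7.0591
coffee: 22.1 × (7.59/7.98) = 22.1 × 0.951128 = 21.0199
Index = Σ wᵢ·(p₁ᵢ/p₀ᵢ) = 30.2137 + 13.3000 + 17.7877 + 17.7398 + 7.0591 + 21.0199 = 107.1203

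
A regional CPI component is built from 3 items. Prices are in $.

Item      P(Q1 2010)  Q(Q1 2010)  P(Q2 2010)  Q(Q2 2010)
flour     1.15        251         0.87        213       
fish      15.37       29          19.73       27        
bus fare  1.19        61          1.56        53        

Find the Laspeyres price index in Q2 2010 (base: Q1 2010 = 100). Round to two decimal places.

Laspeyres price index uses base-period quantities as weights.
ΣP(Q2 2010)·Q(Q1 2010) = 0.87×251 + 19.73×29 + 1.56×61 = 218.37 + 572.17 + 95.16 = 885.7
ΣP(Q1 2010)·Q(Q1 2010) = 1.15×251 + 15.37×29 + 1.19×61 = 288.65 + 445.73 + 72.59 = 806.97
Index = 885.7 / 806.97 × 100 = 109.7562

109.76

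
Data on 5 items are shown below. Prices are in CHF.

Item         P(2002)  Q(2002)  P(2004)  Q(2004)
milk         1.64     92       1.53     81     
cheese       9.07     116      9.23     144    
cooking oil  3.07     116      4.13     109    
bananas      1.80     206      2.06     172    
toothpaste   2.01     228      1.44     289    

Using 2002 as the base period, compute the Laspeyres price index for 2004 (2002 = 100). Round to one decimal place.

102.3

Laspeyres price index uses base-period quantities as weights.
ΣP(2004)·Q(2002) = 1.53×92 + 9.23×116 + 4.13×116 + 2.06×206 + 1.44×228 = 140.76 + 1070.68 + 479.08 + 424.36 + 328.32 = 2443.2
ΣP(2002)·Q(2002) = 1.64×92 + 9.07×116 + 3.07×116 + 1.80×206 + 2.01×228 = 150.88 + 1052.12 + 356.12 + 370.8 + 458.28 = 2388.2
Index = 2443.2 / 2388.2 × 100 = 102.3030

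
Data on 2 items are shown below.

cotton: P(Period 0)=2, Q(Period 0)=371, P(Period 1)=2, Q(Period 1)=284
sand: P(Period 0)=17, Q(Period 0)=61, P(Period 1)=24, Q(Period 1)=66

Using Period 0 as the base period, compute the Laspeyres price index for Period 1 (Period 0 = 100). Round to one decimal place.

Laspeyres price index uses base-period quantities as weights.
ΣP(Period 1)·Q(Period 0) = 2×371 + 24×61 = 742 + 1464 = 2206
ΣP(Period 0)·Q(Period 0) = 2×371 + 17×61 = 742 + 1037 = 1779
Index = 2206 / 1779 × 100 = 124.0022

124.0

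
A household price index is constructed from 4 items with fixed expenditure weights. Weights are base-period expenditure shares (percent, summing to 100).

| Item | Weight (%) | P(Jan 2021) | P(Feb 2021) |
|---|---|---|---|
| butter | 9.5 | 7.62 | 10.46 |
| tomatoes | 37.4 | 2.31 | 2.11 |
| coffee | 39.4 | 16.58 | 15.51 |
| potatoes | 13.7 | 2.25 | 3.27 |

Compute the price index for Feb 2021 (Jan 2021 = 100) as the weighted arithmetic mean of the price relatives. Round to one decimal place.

butter: 9.5 × (10.46/7.62) = 9.5 × 1.372703 = 13.0407
tomatoes: 37.4 × (2.11/2.31) = 37.4 × 0.913420 = 34.1619
coffee: 39.4 × (15.51/16.58) = 39.4 × 0.935464 = 36.8573
potatoes: 13.7 × (3.27/2.25) = 13.7 × 1.453333 = 19.9107
Index = Σ wᵢ·(p₁ᵢ/p₀ᵢ) = 13.0407 + 34.1619 + 36.8573 + 19.9107 = 103.9706

104.0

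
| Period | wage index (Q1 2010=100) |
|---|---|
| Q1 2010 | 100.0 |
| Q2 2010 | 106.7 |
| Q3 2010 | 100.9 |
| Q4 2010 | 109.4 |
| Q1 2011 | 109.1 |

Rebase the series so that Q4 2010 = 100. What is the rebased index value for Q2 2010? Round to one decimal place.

Rebased(Q2 2010) = 106.7 / 109.4 × 100 = 97.5320

97.5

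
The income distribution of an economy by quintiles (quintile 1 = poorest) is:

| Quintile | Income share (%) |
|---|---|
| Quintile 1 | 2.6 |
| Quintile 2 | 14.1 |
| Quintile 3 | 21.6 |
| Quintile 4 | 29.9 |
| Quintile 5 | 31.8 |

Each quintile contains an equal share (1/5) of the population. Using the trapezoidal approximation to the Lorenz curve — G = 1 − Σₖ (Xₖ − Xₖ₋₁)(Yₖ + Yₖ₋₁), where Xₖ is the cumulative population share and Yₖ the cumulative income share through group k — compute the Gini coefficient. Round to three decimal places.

0.297

Cumulative income shares Yₖ: 0.0260, 0.1670, 0.3830, 0.6820, 1.0000
Σ (Xₖ−Xₖ₋₁)(Yₖ+Yₖ₋₁) = (1/5)(0.0260+0.0000) + (1/5)(0.1670+0.0260) + (1/5)(0.3830+0.1670) + (1/5)(0.6820+0.3830) + (1/5)(1.0000+0.6820)
  = 0.0052 + 0.0386 + 0.1100 + 0.2130 + 0.3364 = 0.7032
G = 1 − 0.7032 = 0.2968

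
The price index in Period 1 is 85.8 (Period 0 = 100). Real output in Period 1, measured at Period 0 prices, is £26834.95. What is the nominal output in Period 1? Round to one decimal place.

Nominal = Real × (Index/100) = 26834.95 × (85.8/100)
        = 26834.95 × 0.858 = 23024.3871

23024.4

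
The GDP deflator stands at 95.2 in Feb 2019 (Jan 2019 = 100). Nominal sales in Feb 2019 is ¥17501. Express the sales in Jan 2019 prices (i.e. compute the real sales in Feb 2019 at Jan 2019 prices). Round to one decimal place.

18383.4

Real = Nominal ÷ (Index/100) = 17501 ÷ (95.2/100)
     = 17501 ÷ 0.952 = 18383.4034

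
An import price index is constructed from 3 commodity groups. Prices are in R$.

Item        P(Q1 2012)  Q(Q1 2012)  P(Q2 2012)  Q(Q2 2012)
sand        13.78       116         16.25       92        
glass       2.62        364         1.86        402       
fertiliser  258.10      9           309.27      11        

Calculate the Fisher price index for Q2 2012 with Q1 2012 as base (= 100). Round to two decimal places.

Laspeyres component (base-period weights):
ΣP(Q2 2012)Q(Q1 2012) = 16.25×116 + 1.86×364 + 309.27×9 = 1885 + 677.04 + 2783.43 = 5345.47
ΣP(Q1 2012)Q(Q1 2012) = 13.78×116 + 2.62×364 + 258.10×9 = 1598.48 + 953.68 + 2322.9 = 4875.06
L = 5345.47 / 4875.06 × 100 = 109.6493
Paasche component (current-period weights):
ΣP(Q2 2012)Q(Q2 2012) = 16.25×92 + 1.86×402 + 309.27×11 = 1495 + 747.72 + 3401.97 = 5644.69
ΣP(Q1 2012)Q(Q2 2012) = 13.78×92 + 2.62×402 + 258.10×11 = 1267.76 + 1053.24 + 2839.1 = 5160.1
P = 5644.69 / 5160.1 × 100 = 109.3911
Fisher = √(L × P) = √(109.6493 × 109.3911) = 109.5201

109.52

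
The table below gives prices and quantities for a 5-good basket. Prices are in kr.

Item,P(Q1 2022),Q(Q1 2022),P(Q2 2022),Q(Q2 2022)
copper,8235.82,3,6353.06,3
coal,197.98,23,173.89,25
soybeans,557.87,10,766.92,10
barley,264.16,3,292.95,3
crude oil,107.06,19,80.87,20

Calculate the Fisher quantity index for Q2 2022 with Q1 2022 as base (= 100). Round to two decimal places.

Laspeyres component (base-period weights):
ΣP(Q1 2022)Q(Q2 2022) = 8235.82×3 + 197.98×25 + 557.87×10 + 264.16×3 + 107.06×20 = 24707.46 + 4949.5 + 5578.7 + 792.48 + 2141.2 = 38169.34
ΣP(Q1 2022)Q(Q1 2022) = 8235.82×3 + 197.98×23 + 557.87×10 + 264.16×3 + 107.06×19 = 24707.46 + 4553.54 + 5578.7 + 792.48 + 2034.14 = 37666.32
L = 38169.34 / 37666.32 × 100 = 101.3355
Paasche component (current-period weights):
ΣP(Q2 2022)Q(Q2 2022) = 6353.06×3 + 173.89×25 + 766.92×10 + 292.95×3 + 80.87×20 = 19059.18 + 4347.25 + 7669.2 + 878.85 + 1617.4 = 33571.88
ΣP(Q2 2022)Q(Q1 2022) = 6353.06×3 + 173.89×23 + 766.92×10 + 292.95×3 + 80.87×19 = 19059.18 + 3999.47 + 7669.2 + 878.85 + 1536.53 = 33143.23
P = 33571.88 / 33143.23 × 100 = 101.2933
Fisher = √(L × P) = √(101.3355 × 101.2933) = 101.3144

101.31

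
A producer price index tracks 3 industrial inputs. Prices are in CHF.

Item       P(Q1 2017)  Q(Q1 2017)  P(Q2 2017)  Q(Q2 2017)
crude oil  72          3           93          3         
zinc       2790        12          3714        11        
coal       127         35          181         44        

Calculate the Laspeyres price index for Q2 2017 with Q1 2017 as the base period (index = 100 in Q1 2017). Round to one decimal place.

134.2

Laspeyres price index uses base-period quantities as weights.
ΣP(Q2 2017)·Q(Q1 2017) = 93×3 + 3714×12 + 181×35 = 279 + 44568 + 6335 = 51182
ΣP(Q1 2017)·Q(Q1 2017) = 72×3 + 2790×12 + 127×35 = 216 + 33480 + 4445 = 38141
Index = 51182 / 38141 × 100 = 134.1916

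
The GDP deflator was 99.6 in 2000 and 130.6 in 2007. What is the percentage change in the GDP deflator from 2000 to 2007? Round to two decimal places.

Change = (130.6 − 99.6) / 99.6 × 100
       = 31.0 / 99.6 × 100 = 31.1245%

31.12%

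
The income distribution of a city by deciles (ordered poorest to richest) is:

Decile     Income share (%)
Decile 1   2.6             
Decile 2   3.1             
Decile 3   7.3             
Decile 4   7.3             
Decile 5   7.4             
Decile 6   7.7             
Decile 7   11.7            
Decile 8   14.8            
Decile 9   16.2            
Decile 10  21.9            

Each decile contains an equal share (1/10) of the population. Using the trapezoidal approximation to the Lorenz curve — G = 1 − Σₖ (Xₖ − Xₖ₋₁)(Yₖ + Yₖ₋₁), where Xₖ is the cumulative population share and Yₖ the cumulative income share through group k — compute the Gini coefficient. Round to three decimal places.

Cumulative income shares Yₖ: 0.0260, 0.0570, 0.1300, 0.2030, 0.2770, 0.3540, 0.4710, 0.6190, 0.7810, 1.0000
Σ (Xₖ−Xₖ₋₁)(Yₖ+Yₖ₋₁) = (1/10)(0.0260+0.0000) + (1/10)(0.0570+0.0260) + (1/10)(0.1300+0.0570) + (1/10)(0.2030+0.1300) + (1/10)(0.2770+0.2030) + (1/10)(0.3540+0.2770) + (1/10)(0.4710+0.3540) + (1/10)(0.6190+0.4710) + (1/10)(0.7810+0.6190) + (1/10)(1.0000+0.7810)
  = 0.0026 + 0.0083 + 0.0187 + 0.0333 + 0.0480 + 0.0631 + 0.0825 + 0.1090 + 0.1400 + 0.1781 = 0.6836
G = 1 − 0.6836 = 0.3164

0.316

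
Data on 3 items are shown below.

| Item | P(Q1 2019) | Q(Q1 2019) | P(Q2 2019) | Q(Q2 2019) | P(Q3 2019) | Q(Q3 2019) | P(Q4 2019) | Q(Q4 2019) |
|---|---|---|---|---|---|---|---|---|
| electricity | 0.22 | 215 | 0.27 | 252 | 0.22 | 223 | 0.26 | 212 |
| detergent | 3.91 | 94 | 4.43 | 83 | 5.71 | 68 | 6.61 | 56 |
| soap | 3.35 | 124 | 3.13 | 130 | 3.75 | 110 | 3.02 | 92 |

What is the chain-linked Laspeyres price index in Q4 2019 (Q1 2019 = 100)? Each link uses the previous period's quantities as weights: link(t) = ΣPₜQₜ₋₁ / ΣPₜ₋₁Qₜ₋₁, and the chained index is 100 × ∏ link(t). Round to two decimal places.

123.88

Link Q1 2019→Q2 2019:
ΣP(Q2 2019)Q(Q1 2019) = 0.27×215 + 4.43×94 + 3.13×124 = 58.05 + 416.42 + 388.12 = 862.59
ΣP(Q1 2019)Q(Q1 2019) = 0.22×215 + 3.91×94 + 3.35×124 = 47.3 + 367.54 + 415.4 = 830.24
link = 862.59/830.24 = 1.038965
Link Q2 2019→Q3 2019:
ΣP(Q3 2019)Q(Q2 2019) = 0.22×252 + 5.71×83 + 3.75×130 = 55.44 + 473.93 + 487.5 = 1016.87
ΣP(Q2 2019)Q(Q2 2019) = 0.27×252 + 4.43×83 + 3.13×130 = 68.04 + 367.69 + 406.9 = 842.63
link = 1016.87/842.63 = 1.206781
Link Q3 2019→Q4 2019:
ΣP(Q4 2019)Q(Q3 2019) = 0.26×223 + 6.61×68 + 3.02×110 = 57.98 + 449.48 + 332.2 = 839.66
ΣP(Q3 2019)Q(Q3 2019) = 0.22×223 + 5.71×68 + 3.75×110 = 49.06 + 388.28 + 412.5 = 849.84
link = 839.66/849.84 = 0.988021
Chained index = 100 × 1.038965 × 1.206781 × 0.988021 = 123.8784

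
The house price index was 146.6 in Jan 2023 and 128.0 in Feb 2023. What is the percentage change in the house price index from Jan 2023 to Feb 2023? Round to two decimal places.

Change = (128.0 − 146.6) / 146.6 × 100
       = -18.6 / 146.6 × 100 = -12.6876%

-12.69%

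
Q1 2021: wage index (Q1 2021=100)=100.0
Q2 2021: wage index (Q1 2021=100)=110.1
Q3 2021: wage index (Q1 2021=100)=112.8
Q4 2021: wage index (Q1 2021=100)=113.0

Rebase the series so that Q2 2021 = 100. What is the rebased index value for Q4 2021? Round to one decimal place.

102.6

Rebased(Q4 2021) = 113.0 / 110.1 × 100 = 102.6340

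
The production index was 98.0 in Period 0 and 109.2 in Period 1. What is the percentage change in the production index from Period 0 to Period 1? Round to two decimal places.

11.43%

Change = (109.2 − 98.0) / 98.0 × 100
       = 11.2 / 98.0 × 100 = 11.4286%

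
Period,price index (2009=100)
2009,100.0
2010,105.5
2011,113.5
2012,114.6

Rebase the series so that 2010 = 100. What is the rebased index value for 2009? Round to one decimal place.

Rebased(2009) = 100.0 / 105.5 × 100 = 94.7867

94.8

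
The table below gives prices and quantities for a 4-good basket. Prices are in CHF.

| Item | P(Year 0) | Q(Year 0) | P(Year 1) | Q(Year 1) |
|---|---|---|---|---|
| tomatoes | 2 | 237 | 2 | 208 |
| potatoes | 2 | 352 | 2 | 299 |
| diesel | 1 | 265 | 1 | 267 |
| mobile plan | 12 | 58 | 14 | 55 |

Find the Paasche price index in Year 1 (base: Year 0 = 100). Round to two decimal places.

Paasche price index uses current-period quantities as weights.
ΣP(Year 1)·Q(Year 1) = 2×208 + 2×299 + 1×267 + 14×55 = 416 + 598 + 267 + 770 = 2051
ΣP(Year 0)·Q(Year 1) = 2×208 + 2×299 + 1×267 + 12×55 = 416 + 598 + 267 + 660 = 1941
Index = 2051 / 1941 × 100 = 105.6672

105.67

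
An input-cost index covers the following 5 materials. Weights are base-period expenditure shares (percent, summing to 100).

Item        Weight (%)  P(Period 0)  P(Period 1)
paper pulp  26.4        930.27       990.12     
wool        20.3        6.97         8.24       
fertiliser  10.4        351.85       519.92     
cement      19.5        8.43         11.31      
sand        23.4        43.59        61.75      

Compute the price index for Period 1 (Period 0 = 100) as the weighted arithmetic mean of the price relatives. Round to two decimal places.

paper pulp: 26.4 × (990.12/930.27) = 26.4 × 1.064336 = 28.0985
wool: 20.3 × (8.24/6.97) = 20.3 × 1.182209 = 23.9989
fertiliser: 10.4 × (519.92/351.85) = 10.4 × 1.477675 = 15.3678
cement: 19.5 × (11.31/8.43) = 19.5 × 1.341637 = 26.1619
sand: 23.4 × (61.75/43.59) = 23.4 × 1.416609 = 33.1487
Index = Σ wᵢ·(p₁ᵢ/p₀ᵢ) = 28.0985 + 23.9989 + 15.3678 + 26.1619 + 33.1487 = 126.7757

126.78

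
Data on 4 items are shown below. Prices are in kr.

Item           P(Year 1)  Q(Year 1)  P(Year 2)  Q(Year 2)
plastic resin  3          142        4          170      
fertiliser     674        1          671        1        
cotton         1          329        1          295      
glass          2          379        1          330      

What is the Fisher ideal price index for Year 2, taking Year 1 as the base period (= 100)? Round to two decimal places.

Laspeyres component (base-period weights):
ΣP(Year 2)Q(Year 1) = 4×142 + 671×1 + 1×329 + 1×379 = 568 + 671 + 329 + 379 = 1947
ΣP(Year 1)Q(Year 1) = 3×142 + 674×1 + 1×329 + 2×379 = 426 + 674 + 329 + 758 = 2187
L = 1947 / 2187 × 100 = 89.0261
Paasche component (current-period weights):
ΣP(Year 2)Q(Year 2) = 4×170 + 671×1 + 1×295 + 1×330 = 680 + 671 + 295 + 330 = 1976
ΣP(Year 1)Q(Year 2) = 3×170 + 674×1 + 1×295 + 2×330 = 510 + 674 + 295 + 660 = 2139
P = 1976 / 2139 × 100 = 92.3796
Fisher = √(L × P) = √(89.0261 × 92.3796) = 90.6873

90.69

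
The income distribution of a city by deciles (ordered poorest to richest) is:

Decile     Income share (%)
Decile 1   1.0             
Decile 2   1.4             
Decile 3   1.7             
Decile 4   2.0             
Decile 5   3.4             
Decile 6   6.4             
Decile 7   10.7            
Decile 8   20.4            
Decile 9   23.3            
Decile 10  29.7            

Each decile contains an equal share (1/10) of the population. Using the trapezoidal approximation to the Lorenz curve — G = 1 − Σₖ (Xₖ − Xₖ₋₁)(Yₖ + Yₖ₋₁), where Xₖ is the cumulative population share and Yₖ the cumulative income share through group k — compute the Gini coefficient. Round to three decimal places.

Cumulative income shares Yₖ: 0.0100, 0.0240, 0.0410, 0.0610, 0.0950, 0.1590, 0.2660, 0.4700, 0.7030, 1.0000
Σ (Xₖ−Xₖ₋₁)(Yₖ+Yₖ₋₁) = (1/10)(0.0100+0.0000) + (1/10)(0.0240+0.0100) + (1/10)(0.0410+0.0240) + (1/10)(0.0610+0.0410) + (1/10)(0.0950+0.0610) + (1/10)(0.1590+0.0950) + (1/10)(0.2660+0.1590) + (1/10)(0.4700+0.2660) + (1/10)(0.7030+0.4700) + (1/10)(1.0000+0.7030)
  = 0.0010 + 0.0034 + 0.0065 + 0.0102 + 0.0156 + 0.0254 + 0.0425 + 0.0736 + 0.1173 + 0.1703 = 0.4658
G = 1 − 0.4658 = 0.5342

0.534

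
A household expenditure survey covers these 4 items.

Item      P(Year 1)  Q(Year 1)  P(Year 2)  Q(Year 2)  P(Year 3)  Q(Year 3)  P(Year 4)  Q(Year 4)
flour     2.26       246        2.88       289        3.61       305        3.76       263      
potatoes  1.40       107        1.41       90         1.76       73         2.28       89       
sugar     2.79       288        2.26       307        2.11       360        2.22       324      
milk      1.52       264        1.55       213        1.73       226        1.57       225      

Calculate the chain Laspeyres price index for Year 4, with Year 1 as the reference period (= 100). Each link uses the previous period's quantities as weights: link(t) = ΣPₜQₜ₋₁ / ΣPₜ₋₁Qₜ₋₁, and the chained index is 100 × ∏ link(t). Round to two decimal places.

116.47

Link Year 1→Year 2:
ΣP(Year 2)Q(Year 1) = 2.88×246 + 1.41×107 + 2.26×288 + 1.55×264 = 708.48 + 150.87 + 650.88 + 409.2 = 1919.43
ΣP(Year 1)Q(Year 1) = 2.26×246 + 1.40×107 + 2.79×288 + 1.52×264 = 555.96 + 149.8 + 803.52 + 401.28 = 1910.56
link = 1919.43/1910.56 = 1.004643
Link Year 2→Year 3:
ΣP(Year 3)Q(Year 2) = 3.61×289 + 1.76×90 + 2.11×307 + 1.73×213 = 1043.29 + 158.4 + 647.77 + 368.49 = 2217.95
ΣP(Year 2)Q(Year 2) = 2.88×289 + 1.41×90 + 2.26×307 + 1.55×213 = 832.32 + 126.9 + 693.82 + 330.15 = 1983.19
link = 2217.95/1983.19 = 1.118375
Link Year 3→Year 4:
ΣP(Year 4)Q(Year 3) = 3.76×305 + 2.28×73 + 2.22×360 + 1.57×226 = 1146.8 + 166.44 + 799.2 + 354.82 = 2467.26
ΣP(Year 3)Q(Year 3) = 3.61×305 + 1.76×73 + 2.11×360 + 1.73×226 = 1101.05 + 128.48 + 759.6 + 390.98 = 2380.11
link = 2467.26/2380.11 = 1.036616
Chained index = 100 × 1.004643 × 1.118375 × 1.036616 = 116.4708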